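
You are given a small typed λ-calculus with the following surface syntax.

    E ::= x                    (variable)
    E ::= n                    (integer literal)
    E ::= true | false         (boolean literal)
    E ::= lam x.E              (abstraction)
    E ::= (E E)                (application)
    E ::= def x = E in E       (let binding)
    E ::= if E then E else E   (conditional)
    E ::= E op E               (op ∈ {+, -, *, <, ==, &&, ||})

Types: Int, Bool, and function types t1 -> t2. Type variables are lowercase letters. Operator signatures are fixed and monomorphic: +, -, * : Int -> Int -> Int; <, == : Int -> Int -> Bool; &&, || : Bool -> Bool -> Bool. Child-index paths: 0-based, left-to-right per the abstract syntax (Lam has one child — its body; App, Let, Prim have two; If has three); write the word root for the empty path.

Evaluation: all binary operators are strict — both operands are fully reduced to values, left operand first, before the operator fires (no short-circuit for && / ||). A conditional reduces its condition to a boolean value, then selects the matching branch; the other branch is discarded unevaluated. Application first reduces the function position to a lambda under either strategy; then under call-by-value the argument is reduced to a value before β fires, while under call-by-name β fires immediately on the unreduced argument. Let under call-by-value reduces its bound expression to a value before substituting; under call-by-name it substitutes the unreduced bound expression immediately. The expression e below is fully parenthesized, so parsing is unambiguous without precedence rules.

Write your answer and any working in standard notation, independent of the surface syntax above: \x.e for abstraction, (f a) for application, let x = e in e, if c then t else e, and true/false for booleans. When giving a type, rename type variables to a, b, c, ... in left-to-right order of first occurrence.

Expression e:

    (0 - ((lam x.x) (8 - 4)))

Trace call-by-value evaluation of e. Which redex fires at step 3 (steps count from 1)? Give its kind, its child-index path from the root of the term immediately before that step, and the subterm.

Answer: delta at root : (0 - 4)

Trace:
step 0: (0 - ((\x.x) (8 - 4)))
step 1: [delta@1.1] (0 - ((\x.x) 4))
step 2: [beta@1] (0 - 4)
step 3: [delta@root] -4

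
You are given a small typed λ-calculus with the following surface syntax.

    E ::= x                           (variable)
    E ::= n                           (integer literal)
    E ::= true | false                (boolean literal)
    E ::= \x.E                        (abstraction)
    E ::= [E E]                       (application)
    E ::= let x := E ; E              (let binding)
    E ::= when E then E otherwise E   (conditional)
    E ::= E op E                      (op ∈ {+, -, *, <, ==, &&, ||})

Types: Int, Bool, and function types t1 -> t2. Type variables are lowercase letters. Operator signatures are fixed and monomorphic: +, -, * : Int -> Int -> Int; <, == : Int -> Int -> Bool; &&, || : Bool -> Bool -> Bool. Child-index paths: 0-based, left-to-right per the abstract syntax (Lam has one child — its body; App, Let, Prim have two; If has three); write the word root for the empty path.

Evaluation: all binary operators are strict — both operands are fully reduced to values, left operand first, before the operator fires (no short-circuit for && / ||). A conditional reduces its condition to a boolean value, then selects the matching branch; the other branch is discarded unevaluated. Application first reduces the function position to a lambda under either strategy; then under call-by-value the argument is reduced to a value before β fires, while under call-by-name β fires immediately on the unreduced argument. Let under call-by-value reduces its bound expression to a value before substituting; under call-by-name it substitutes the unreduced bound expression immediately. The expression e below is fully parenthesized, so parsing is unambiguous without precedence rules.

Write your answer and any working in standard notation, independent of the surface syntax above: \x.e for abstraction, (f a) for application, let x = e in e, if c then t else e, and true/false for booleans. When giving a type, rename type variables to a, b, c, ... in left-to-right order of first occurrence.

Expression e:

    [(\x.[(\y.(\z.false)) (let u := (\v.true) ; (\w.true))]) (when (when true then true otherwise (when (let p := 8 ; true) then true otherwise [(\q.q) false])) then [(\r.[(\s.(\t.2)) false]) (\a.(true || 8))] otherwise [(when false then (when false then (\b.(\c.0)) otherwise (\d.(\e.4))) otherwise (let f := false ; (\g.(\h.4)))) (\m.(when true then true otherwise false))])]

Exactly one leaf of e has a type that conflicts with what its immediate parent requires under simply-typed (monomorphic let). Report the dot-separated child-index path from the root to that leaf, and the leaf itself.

Answer: 1.1.1.0.1 : 8

Derivation:
\z._ : c -> Bool
\y._ : b -> c -> Bool
\v._ : d -> Bool
let u : d -> Bool
\w._ : e -> Bool
  unify b -> c -> Bool ~ (e -> Bool) -> f
  unify b ~ e -> Bool
  unify c -> Bool ~ f
_ _ : c -> Bool
\x._ : a -> c -> Bool
  unify Bool ~ Bool
let p : Int
  unify Bool ~ Bool
q : g
\q._ : g -> g
  unify g -> g ~ Bool -> h
  unify g ~ Bool
  unify Bool ~ h
_ _ : Bool
  unify Bool ~ Bool
  unify Bool ~ Bool
  unify Bool ~ Bool
\t._ : k -> Int
\s._ : j -> k -> Int
  unify j -> k -> Int ~ Bool -> l
  unify j ~ Bool
  unify k -> Int ~ l
_ _ : k -> Int
\r._ : i -> k -> Int
  unify Bool ~ Bool
  unify Int ~ Bool
  FAIL: mismatch Int ~ Bool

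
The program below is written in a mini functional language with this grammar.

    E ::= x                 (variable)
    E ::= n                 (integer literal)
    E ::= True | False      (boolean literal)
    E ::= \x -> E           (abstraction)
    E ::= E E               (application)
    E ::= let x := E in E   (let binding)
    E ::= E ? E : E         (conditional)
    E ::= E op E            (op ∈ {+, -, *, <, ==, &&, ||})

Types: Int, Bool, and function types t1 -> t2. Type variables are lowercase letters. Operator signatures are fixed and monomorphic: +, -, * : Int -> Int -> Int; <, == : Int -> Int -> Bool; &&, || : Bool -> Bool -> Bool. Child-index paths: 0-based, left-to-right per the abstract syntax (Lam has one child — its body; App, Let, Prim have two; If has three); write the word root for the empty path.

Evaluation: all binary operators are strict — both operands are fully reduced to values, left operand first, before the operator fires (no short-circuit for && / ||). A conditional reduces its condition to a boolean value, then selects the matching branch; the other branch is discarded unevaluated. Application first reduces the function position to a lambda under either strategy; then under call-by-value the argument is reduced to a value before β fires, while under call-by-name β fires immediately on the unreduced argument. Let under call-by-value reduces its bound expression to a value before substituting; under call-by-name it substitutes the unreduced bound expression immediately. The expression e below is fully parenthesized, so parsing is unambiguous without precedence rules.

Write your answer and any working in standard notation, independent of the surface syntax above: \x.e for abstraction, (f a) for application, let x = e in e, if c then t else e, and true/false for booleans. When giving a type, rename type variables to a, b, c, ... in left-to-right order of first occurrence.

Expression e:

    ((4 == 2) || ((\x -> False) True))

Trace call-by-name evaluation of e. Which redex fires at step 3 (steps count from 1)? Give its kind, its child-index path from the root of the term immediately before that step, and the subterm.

Derivation:
step 0: ((4 == 2) || ((\x.false) true))
step 1: [delta@0] (false || ((\x.false) true))
step 2: [beta@1] (false || false)
step 3: [delta@root] false

Answer: delta at root : (false || false)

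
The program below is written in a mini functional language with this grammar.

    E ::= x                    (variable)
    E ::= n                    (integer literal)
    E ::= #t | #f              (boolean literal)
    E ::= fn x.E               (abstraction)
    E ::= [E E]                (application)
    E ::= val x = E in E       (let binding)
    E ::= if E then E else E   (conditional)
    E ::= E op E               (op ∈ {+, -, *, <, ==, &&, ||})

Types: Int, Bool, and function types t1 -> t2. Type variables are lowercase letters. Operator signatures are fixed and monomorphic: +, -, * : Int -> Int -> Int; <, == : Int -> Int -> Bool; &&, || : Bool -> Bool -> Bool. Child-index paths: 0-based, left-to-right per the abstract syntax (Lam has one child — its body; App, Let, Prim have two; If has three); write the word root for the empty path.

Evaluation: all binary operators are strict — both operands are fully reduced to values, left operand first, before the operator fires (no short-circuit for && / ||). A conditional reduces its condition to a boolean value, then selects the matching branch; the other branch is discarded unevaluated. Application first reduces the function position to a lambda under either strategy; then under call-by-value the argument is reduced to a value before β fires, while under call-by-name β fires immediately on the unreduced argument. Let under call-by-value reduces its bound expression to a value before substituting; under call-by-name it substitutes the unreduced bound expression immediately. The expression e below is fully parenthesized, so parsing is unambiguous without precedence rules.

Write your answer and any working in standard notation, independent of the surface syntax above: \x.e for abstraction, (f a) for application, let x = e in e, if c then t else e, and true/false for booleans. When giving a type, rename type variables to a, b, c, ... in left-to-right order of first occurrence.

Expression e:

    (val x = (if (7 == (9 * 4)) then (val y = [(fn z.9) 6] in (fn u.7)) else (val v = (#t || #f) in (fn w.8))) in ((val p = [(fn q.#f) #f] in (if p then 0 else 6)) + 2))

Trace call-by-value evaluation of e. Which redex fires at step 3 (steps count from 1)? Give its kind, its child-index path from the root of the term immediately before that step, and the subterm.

Derivation:
step 0: (let x = (if (7 == (9 * 4)) then (let y = ((\z.9) 6) in (\u.7)) else (let v = (true || false) in (\w.8))) in ((let p = ((\q.false) false) in (if p then 0 else 6)) + 2))
step 1: [delta@0.0.1] (let x = (if (7 == 36) then (let y = ((\z.9) 6) in (\u.7)) else (let v = (true || false) in (\w.8))) in ((let p = ((\q.false) false) in (if p then 0 else 6)) + 2))
step 2: [delta@0.0] (let x = (if false then (let y = ((\z.9) 6) in (\u.7)) else (let v = (true || false) in (\w.8))) in ((let p = ((\q.false) false) in (if p then 0 else 6)) + 2))
step 3: [if@0] (let x = (let v = (true || false) in (\w.8)) in ((let p = ((\q.false) false) in (if p then 0 else 6)) + 2))

Answer: if at 0 : (if false then (let y = ((\z.9) 6) in (\u.7)) else (let v = (true || false) in (\w.8)))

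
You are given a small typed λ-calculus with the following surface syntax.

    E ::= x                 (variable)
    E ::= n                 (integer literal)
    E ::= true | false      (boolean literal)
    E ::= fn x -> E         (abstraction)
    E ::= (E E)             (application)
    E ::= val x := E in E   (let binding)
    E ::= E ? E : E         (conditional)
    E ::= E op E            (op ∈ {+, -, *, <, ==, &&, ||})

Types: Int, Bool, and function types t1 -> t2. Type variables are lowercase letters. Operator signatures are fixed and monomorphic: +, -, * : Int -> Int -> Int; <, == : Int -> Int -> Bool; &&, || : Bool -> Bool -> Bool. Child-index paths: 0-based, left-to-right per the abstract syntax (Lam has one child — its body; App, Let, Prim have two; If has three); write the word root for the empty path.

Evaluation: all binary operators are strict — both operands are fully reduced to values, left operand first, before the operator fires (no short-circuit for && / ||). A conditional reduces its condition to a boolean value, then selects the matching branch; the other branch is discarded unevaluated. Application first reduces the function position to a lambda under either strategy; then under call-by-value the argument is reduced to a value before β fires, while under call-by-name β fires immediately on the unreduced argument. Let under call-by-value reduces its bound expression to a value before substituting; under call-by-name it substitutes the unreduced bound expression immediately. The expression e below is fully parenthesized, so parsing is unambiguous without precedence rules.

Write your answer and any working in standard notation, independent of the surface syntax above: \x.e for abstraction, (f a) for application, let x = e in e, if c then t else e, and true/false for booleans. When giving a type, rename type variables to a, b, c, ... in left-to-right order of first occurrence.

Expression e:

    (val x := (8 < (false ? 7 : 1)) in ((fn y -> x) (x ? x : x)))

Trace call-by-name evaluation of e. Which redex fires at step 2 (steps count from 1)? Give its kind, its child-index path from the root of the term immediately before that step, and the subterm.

Answer: beta at root : ((\y.(8 < (if false then 7 else 1))) (if (8 < (if false then 7 else 1)) then (8 < (if false then 7 else 1)) else (8 < (if false then 7 else 1))))

Derivation:
step 0: (let x = (8 < (if false then 7 else 1)) in ((\y.x) (if x then x else x)))
step 1: [let@root] ((\y.(8 < (if false then 7 else 1))) (if (8 < (if false then 7 else 1)) then (8 < (if false then 7 else 1)) else (8 < (if false then 7 else 1))))
step 2: [beta@root] (8 < (if false then 7 else 1))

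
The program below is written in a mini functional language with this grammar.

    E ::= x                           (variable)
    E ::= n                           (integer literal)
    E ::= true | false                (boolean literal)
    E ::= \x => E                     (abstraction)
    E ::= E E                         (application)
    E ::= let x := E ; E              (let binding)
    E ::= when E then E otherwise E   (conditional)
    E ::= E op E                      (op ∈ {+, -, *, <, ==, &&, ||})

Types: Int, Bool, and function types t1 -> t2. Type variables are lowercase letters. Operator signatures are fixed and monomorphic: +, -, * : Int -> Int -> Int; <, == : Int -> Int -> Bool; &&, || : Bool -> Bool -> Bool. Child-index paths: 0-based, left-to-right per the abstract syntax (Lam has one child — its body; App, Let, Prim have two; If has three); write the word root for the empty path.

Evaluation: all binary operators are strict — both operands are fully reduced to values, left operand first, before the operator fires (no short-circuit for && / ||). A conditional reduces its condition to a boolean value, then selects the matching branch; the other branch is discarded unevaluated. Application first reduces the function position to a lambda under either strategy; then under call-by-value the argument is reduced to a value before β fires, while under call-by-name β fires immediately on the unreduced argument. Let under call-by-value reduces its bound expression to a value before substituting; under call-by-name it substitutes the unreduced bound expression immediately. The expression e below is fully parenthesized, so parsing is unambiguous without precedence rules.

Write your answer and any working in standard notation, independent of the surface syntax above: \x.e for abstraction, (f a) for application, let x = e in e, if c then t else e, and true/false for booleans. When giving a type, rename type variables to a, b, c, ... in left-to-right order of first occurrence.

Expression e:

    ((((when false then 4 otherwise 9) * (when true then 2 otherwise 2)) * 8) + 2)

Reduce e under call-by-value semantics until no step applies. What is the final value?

Answer: 146

Working:
step 0: ((((if false then 4 else 9) * (if true then 2 else 2)) * 8) + 2)
step 1: [if@0.0.0] (((9 * (if true then 2 else 2)) * 8) + 2)
step 2: [if@0.0.1] (((9 * 2) * 8) + 2)
step 3: [delta@0.0] ((18 * 8) + 2)
step 4: [delta@0] (144 + 2)
step 5: [delta@root] 146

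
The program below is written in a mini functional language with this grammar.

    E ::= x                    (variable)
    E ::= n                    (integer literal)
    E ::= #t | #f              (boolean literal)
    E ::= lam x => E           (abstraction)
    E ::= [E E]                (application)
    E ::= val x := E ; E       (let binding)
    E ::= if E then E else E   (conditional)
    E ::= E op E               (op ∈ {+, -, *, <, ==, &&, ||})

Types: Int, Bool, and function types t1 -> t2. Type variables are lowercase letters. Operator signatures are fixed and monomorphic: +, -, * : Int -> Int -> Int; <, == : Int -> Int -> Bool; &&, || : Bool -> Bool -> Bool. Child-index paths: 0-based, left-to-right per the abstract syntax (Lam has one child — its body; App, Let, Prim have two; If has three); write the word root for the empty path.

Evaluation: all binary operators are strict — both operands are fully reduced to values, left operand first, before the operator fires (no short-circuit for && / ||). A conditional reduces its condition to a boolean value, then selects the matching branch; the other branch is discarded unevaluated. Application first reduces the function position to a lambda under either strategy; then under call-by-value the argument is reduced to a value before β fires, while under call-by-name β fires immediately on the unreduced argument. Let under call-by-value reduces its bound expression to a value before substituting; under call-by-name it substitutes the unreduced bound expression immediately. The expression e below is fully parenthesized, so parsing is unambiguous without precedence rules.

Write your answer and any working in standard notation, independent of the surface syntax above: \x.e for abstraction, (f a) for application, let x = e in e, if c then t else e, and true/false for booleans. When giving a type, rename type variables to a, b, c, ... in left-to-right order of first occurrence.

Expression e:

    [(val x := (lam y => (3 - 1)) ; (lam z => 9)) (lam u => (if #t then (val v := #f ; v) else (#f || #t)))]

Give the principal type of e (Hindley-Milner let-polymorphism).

Working:
  unify Int ~ Int
  unify Int ~ Int
\y._ : a -> Int
let x : forall. a -> Int
\z._ : b -> Int
  unify Bool ~ Bool
let v : Bool
v : Bool
  unify Bool ~ Bool
  unify Bool ~ Bool
  unify Bool ~ Bool
\u._ : c -> Bool
  unify b -> Int ~ (c -> Bool) -> d
  unify b ~ c -> Bool
  unify Int ~ d
_ _ : Int

Answer: Int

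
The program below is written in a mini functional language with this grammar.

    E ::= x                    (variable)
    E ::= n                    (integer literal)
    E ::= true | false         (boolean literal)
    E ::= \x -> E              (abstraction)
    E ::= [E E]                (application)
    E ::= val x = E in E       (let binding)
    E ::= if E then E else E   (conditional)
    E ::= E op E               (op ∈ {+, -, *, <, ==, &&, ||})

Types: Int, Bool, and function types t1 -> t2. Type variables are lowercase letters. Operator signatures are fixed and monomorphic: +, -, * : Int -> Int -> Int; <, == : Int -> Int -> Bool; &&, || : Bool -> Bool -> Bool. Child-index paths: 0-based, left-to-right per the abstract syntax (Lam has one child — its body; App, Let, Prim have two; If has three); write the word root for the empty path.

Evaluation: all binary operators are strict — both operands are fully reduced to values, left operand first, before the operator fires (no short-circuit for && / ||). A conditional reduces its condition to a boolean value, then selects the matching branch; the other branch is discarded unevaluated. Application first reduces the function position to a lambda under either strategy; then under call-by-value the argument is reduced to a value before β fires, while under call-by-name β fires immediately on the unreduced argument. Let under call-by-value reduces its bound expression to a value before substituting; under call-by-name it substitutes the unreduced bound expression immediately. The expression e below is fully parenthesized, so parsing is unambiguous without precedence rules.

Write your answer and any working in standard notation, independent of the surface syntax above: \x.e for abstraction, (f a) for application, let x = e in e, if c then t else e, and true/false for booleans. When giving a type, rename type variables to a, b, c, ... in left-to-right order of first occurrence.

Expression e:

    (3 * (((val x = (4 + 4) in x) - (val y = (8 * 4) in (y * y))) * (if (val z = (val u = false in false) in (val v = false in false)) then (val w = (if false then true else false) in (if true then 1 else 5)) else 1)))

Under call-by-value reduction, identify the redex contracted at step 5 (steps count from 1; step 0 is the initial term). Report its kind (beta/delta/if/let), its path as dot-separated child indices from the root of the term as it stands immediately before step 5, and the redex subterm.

Working:
step 0: (3 * (((let x = (4 + 4) in x) - (let y = (8 * 4) in (y * y))) * (if (let z = (let u = false in false) in (let v = false in false)) then (let w = (if false then true else false) in (if true then 1 else 5)) else 1)))
step 1: [delta@1.0.0.0] (3 * (((let x = 8 in x) - (let y = (8 * 4) in (y * y))) * (if (let z = (let u = false in false) in (let v = false in false)) then (let w = (if false then true else false) in (if true then 1 else 5)) else 1)))
step 2: [let@1.0.0] (3 * ((8 - (let y = (8 * 4) in (y * y))) * (if (let z = (let u = false in false) in (let v = false in false)) then (let w = (if false then true else false) in (if true then 1 else 5)) else 1)))
step 3: [delta@1.0.1.0] (3 * ((8 - (let y = 32 in (y * y))) * (if (let z = (let u = false in false) in (let v = false in false)) then (let w = (if false then true else false) in (if true then 1 else 5)) else 1)))
step 4: [let@1.0.1] (3 * ((8 - (32 * 32)) * (if (let z = (let u = false in false) in (let v = false in false)) then (let w = (if false then true else false) in (if true then 1 else 5)) else 1)))
step 5: [delta@1.0.1] (3 * ((8 - 1024) * (if (let z = (let u = false in false) in (let v = false in false)) then (let w = (if false then true else false) in (if true then 1 else 5)) else 1)))

Answer: delta at 1.0.1 : (32 * 32)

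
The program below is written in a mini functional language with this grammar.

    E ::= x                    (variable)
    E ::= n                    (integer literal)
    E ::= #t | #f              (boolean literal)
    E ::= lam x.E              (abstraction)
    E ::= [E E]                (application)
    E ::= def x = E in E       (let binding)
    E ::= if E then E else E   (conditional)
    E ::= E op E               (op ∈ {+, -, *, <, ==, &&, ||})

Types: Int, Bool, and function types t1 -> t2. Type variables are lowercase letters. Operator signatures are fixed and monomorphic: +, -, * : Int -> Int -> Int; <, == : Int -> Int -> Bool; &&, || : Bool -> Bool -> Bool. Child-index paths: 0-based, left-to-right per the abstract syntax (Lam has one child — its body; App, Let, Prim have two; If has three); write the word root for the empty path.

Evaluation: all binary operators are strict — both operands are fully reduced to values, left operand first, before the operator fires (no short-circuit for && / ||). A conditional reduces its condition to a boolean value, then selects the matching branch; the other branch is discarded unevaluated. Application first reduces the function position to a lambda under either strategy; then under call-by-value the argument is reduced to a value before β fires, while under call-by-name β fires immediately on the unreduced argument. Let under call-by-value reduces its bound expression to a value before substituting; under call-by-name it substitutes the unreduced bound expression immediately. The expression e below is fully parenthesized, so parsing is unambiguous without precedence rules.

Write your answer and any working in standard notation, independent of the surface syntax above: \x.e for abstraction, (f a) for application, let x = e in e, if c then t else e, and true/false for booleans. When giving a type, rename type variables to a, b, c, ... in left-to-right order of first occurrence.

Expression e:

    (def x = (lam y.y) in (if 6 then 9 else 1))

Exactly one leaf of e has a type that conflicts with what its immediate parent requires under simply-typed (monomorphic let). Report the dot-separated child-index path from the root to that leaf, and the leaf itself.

Answer: 1.0 : 6

Trace:
y : a
\y._ : a -> a
let x : a -> a
  unify Int ~ Bool
  FAIL: mismatch Int ~ Bool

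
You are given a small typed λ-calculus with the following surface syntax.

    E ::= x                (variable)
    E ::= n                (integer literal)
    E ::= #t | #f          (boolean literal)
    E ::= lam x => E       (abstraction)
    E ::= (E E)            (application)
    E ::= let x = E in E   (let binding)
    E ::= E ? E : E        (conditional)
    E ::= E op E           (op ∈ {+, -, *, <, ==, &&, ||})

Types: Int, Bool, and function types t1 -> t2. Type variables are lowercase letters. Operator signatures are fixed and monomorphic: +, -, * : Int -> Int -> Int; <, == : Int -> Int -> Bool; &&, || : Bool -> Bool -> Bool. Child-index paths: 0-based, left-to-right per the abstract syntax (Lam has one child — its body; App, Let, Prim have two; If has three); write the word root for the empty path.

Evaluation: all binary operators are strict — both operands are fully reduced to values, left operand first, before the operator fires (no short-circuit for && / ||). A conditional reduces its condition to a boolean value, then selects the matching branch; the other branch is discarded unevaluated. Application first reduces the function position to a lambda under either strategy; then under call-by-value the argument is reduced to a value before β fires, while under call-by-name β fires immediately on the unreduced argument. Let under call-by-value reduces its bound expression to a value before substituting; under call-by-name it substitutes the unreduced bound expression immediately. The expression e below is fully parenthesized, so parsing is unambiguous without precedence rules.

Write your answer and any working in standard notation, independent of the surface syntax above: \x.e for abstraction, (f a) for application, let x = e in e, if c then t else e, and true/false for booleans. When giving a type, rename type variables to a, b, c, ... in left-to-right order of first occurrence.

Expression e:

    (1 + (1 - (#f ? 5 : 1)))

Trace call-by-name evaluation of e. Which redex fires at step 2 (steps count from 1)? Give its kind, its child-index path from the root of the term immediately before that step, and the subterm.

Working:
step 0: (1 + (1 - (if false then 5 else 1)))
step 1: [if@1.1] (1 + (1 - 1))
step 2: [delta@1] (1 + 0)

Answer: delta at 1 : (1 - 1)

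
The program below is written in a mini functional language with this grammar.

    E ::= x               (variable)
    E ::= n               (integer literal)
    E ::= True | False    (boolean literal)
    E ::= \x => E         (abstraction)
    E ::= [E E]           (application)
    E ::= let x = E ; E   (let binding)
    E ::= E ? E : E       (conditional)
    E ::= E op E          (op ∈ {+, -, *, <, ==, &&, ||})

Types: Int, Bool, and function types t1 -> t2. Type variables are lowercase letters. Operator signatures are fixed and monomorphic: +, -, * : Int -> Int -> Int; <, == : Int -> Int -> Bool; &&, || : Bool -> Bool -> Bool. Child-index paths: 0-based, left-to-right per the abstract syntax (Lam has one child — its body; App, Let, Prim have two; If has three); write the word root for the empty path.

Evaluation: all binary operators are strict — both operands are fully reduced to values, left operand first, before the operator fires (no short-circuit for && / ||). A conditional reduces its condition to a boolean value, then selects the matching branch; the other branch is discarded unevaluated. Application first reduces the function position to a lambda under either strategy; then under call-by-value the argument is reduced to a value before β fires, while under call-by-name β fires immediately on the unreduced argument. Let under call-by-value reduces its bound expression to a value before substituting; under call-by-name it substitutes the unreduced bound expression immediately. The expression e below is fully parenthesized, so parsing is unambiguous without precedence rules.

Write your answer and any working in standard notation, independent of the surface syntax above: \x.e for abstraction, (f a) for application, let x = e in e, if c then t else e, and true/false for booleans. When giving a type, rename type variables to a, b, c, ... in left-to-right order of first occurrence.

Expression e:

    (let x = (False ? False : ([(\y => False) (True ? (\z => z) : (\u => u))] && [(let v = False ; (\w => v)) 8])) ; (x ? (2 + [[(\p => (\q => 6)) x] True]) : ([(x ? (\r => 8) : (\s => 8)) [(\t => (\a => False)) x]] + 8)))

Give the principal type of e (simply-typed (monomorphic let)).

Trace:
  unify Bool ~ Bool
\y._ : a -> Bool
  unify Bool ~ Bool
z : b
\z._ : b -> b
u : c
\u._ : c -> c
  unify b -> b ~ c -> c
  unify b ~ c
  unify c ~ c
  unify a -> Bool ~ (c -> c) -> d
  unify a ~ c -> c
  unify Bool ~ d
_ _ : Bool
  unify Bool ~ Bool
let v : Bool
v : Bool
\w._ : e -> Bool
  unify e -> Bool ~ Int -> f
  unify e ~ Int
  unify Bool ~ f
_ _ : Bool
  unify Bool ~ Bool
  unify Bool ~ Bool
let x : Bool
x : Bool
  unify Bool ~ Bool
  unify Int ~ Int
\q._ : h -> Int
\p._ : g -> h -> Int
x : Bool
  unify g -> h -> Int ~ Bool -> i
  unify g ~ Bool
  unify h -> Int ~ i
_ _ : h -> Int
  unify h -> Int ~ Bool -> j
  unify h ~ Bool
  unify Int ~ j
_ _ : Int
  unify Int ~ Int
x : Bool
  unify Bool ~ Bool
\r._ : k -> Int
\s._ : l -> Int
  unify k -> Int ~ l -> Int
  unify k ~ l
  unify Int ~ Int
\a._ : n -> Bool
\t._ : m -> n -> Bool
x : Bool
  unify m -> n -> Bool ~ Bool -> o
  unify m ~ Bool
  unify n -> Bool ~ o
_ _ : n -> Bool
  unify l -> Int ~ (n -> Bool) -> p
  unify l ~ n -> Bool
  unify Int ~ p
_ _ : Int
  unify Int ~ Int
  unify Int ~ Int
  unify Int ~ Int

Answer: Int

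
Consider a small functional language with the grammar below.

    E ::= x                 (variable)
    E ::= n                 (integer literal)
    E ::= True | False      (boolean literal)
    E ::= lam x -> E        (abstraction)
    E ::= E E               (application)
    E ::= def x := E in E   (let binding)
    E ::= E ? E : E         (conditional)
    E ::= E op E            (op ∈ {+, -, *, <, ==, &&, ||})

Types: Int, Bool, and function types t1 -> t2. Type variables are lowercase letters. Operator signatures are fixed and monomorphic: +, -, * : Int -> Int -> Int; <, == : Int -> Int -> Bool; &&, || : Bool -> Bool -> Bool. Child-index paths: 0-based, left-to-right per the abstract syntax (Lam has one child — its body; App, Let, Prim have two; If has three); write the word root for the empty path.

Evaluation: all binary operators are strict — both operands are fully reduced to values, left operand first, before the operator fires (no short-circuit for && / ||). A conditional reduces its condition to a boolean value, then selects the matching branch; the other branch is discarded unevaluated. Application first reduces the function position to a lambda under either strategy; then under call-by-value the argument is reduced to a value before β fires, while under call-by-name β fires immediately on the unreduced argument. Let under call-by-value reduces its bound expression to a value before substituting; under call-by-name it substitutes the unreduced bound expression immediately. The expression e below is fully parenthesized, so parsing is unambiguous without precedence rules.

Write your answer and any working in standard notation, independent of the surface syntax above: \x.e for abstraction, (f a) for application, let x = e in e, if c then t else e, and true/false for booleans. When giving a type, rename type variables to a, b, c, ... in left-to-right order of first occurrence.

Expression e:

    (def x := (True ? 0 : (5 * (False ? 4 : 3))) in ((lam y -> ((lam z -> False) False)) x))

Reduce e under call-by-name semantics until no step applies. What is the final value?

Working:
step 0: (let x = (if true then 0 else (5 * (if false then 4 else 3))) in ((\y.((\z.false) false)) x))
step 1: [let@root] ((\y.((\z.false) false)) (if true then 0 else (5 * (if false then 4 else 3))))
step 2: [beta@root] ((\z.false) false)
step 3: [beta@root] false

Answer: false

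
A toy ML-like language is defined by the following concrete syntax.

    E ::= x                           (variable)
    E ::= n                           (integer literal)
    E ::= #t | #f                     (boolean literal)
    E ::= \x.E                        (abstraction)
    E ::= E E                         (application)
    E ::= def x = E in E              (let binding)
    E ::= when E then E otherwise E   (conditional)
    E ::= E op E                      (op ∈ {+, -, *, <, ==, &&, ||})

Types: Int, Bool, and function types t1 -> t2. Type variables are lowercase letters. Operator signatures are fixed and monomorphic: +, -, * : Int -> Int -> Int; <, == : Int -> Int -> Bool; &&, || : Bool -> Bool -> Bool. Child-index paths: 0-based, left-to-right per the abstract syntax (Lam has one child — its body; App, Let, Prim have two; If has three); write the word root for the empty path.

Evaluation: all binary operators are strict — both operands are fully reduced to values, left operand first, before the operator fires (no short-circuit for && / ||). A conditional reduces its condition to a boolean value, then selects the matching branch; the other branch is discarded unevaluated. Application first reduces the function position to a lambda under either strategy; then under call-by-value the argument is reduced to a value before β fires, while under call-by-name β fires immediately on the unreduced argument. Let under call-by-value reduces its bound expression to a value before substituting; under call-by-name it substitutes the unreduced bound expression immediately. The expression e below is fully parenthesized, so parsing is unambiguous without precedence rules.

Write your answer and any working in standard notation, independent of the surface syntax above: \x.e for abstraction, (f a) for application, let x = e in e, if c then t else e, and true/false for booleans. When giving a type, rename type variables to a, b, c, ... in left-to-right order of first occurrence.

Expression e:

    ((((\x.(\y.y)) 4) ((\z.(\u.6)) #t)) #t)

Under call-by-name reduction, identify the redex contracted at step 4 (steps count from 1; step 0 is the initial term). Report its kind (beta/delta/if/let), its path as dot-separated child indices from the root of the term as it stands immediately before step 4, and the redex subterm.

Trace:
step 0: ((((\x.(\y.y)) 4) ((\z.(\u.6)) true)) true)
step 1: [beta@0.0] (((\y.y) ((\z.(\u.6)) true)) true)
step 2: [beta@0] (((\z.(\u.6)) true) true)
step 3: [beta@0] ((\u.6) true)
step 4: [beta@root] 6

Answer: beta at root : ((\u.6) true)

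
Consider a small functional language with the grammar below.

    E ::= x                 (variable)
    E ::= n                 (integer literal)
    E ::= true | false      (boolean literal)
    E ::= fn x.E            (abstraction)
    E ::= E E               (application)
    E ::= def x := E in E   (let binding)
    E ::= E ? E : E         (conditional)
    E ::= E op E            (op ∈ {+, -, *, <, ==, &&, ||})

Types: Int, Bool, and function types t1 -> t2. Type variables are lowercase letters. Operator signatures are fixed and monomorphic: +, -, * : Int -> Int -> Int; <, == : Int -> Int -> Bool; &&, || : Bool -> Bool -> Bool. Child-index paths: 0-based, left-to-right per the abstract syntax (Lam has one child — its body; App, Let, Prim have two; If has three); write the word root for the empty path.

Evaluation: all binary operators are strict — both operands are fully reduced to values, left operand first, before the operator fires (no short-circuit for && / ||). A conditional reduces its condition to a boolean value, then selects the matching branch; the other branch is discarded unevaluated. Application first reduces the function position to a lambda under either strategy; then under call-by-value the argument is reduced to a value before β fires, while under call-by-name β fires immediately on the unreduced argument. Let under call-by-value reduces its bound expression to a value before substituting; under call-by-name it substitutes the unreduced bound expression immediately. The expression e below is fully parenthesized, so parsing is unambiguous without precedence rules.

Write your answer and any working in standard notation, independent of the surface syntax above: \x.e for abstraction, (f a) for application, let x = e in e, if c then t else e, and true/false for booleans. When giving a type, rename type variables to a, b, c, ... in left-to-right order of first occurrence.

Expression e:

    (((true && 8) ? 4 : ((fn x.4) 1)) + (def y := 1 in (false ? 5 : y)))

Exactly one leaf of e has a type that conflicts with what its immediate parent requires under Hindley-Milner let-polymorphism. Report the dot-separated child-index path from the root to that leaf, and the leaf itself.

Answer: 0.0.1 : 8

Derivation:
  unify Bool ~ Bool
  unify Int ~ Bool
  FAIL: mismatch Int ~ Bool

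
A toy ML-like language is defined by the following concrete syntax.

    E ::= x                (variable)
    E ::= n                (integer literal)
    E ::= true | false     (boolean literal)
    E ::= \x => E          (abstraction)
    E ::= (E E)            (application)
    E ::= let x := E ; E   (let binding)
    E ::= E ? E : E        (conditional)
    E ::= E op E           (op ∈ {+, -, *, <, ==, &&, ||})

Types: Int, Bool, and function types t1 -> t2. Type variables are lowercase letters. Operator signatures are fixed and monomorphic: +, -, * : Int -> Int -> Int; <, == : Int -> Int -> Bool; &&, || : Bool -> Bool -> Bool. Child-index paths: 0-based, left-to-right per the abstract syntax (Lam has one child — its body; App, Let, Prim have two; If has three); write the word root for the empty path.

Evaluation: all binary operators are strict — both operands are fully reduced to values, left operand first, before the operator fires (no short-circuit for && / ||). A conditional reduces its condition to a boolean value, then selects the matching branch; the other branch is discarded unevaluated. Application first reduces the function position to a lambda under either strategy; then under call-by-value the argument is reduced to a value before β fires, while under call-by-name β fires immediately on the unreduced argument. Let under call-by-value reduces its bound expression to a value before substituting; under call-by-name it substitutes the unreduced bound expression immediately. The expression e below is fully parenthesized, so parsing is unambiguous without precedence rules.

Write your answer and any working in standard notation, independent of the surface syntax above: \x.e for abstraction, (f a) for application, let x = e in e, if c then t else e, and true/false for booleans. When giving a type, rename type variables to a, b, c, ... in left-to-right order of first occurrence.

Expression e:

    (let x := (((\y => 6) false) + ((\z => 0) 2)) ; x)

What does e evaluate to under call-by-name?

Working:
step 0: (let x = (((\y.6) false) + ((\z.0) 2)) in x)
step 1: [let@root] (((\y.6) false) + ((\z.0) 2))
step 2: [beta@0] (6 + ((\z.0) 2))
step 3: [beta@1] (6 + 0)
step 4: [delta@root] 6

Answer: 6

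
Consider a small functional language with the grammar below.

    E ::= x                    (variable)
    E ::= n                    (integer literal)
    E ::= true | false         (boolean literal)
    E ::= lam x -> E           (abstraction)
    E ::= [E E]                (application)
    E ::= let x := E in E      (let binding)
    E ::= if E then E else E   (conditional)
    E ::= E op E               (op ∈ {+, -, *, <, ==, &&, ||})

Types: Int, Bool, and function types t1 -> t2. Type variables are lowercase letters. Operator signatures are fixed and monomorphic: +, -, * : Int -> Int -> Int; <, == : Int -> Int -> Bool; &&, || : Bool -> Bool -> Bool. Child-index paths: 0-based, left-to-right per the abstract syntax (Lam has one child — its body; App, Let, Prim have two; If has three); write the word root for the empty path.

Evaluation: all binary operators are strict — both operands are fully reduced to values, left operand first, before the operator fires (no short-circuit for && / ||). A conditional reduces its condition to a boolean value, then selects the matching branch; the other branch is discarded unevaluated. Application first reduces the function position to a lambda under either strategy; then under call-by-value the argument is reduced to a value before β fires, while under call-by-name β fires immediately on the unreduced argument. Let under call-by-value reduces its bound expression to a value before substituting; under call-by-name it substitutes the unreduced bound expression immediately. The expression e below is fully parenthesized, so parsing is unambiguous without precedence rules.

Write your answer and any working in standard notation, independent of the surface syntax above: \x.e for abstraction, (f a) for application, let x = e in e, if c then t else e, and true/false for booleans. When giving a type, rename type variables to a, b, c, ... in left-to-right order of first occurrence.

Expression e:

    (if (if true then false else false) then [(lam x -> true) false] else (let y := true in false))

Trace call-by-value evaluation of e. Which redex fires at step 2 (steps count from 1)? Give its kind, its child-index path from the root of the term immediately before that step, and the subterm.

Answer: if at root : (if false then ((\x.true) false) else (let y = true in false))

Derivation:
step 0: (if (if true then false else false) then ((\x.true) false) else (let y = true in false))
step 1: [if@0] (if false then ((\x.true) false) else (let y = true in false))
step 2: [if@root] (let y = true in false)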